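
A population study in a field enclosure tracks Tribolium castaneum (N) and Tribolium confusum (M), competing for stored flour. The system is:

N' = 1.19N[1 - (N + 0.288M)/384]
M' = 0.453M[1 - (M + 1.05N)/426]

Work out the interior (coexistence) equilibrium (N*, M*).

Setting both brackets to zero gives the nullclines N + 0.288M = 384 and 1.05N + M = 426.
Substituting M = 426 - 1.05N into the first: N(1 - 0.288·1.05) = 384 - 0.288·426.
So N* = 261/0.698 = 375, and then M* = 426 - 1.05·375 = 32.7.

N* ≈ 375, M* ≈ 32.7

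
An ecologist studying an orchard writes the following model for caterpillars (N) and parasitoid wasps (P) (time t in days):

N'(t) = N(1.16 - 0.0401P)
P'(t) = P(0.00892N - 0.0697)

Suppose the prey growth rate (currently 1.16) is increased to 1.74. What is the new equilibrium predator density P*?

P* ≈ 43.4

At the interior fixed point, setting dN/dt = 0 with N > 0 fixes P* = (prey growth rate)/(NP coefficient) — independent of the other coefficients.
With the change, P* = 1.74/0.0401 = 43.4; it rises from 28.9.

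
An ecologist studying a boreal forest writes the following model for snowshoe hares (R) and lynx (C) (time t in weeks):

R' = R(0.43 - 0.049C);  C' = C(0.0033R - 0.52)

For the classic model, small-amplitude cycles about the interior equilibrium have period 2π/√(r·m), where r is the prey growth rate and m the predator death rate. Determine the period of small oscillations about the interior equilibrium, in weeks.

Here r = 0.43 and m = 0.52, so r·m = 0.224.
ω = √0.224 = 0.473 per week, hence T = 2π/ω ≈ 13.3 weeks.

T ≈ 13.3 weeks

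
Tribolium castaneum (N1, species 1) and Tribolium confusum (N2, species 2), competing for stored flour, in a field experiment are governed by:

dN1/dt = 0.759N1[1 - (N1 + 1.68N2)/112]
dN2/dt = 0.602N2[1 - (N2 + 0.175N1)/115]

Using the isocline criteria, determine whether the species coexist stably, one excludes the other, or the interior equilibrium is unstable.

species 2 excludes species 1

Compare the nullcline intercepts: K1/α12 = 112/1.68 = 66.7 < K2 = 115; K2/α21 = 115/0.175 = 657 > K1 = 112.
Since the inequalities point opposite ways, species 2 can invade but species 1 cannot.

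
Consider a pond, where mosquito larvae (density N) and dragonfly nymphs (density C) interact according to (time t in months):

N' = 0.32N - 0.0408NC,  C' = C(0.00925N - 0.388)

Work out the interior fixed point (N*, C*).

Set dC/dt = 0 with C > 0: 0.00925N - 0.388 = 0, so N* = 0.388/0.00925 = 41.9.
Set dN/dt = 0 with N > 0: 0.32 - 0.0408C = 0, so C* = 0.32/0.0408 = 7.84.

N* ≈ 41.9, C* ≈ 7.84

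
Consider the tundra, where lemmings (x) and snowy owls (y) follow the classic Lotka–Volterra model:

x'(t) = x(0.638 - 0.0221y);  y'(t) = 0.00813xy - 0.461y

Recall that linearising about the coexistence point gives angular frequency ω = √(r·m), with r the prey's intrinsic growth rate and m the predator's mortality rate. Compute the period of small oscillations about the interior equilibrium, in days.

T ≈ 11.6 days

Here r = 0.638 and m = 0.461, so r·m = 0.294.
ω = √0.294 = 0.542 per day, hence T = 2π/ω ≈ 11.6 days.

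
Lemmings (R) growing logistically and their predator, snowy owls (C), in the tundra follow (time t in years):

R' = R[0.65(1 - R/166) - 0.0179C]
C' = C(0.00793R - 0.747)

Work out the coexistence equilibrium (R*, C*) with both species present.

From dC/dt = 0 with C > 0: 0.00793R* = 0.747, so R* = 94.2.
Substitute into dR/dt = 0: 0.65(1 - 94.2/166) = 0.0179C*.
The bracket is 0.433, giving C* = 0.281/0.0179 = 15.7.

R* ≈ 94.2, C* ≈ 15.7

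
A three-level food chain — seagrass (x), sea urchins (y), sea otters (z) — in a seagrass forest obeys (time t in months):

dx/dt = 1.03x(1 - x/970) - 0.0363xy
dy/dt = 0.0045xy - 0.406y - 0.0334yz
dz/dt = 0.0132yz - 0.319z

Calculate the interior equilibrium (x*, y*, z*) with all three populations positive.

From dz/dt = 0: 0.0132y* = 0.319, so y* = 24.2.
From dx/dt = 0: 1.03(1 - x*/970) = 0.0363·24.2, giving x* = 970·(1 - 0.852) = 144.
From dy/dt = 0: 0.0045·144 - 0.406 = 0.0334z*, so z* = 0.241/0.0334 = 7.23.

x* ≈ 144, y* ≈ 24.2, z* ≈ 7.23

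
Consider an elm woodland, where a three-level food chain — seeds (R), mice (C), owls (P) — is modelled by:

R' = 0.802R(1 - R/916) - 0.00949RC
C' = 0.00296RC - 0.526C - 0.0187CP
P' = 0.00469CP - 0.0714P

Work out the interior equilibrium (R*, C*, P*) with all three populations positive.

R* ≈ 751, C* ≈ 15.2, P* ≈ 90.7

From dP/dt = 0: 0.00469C* = 0.0714, so C* = 15.2.
From dR/dt = 0: 0.802(1 - R*/916) = 0.00949·15.2, giving R* = 916·(1 - 0.18) = 751.
From dC/dt = 0: 0.00296·751 - 0.526 = 0.0187P*, so P* = 1.7/0.0187 = 90.7.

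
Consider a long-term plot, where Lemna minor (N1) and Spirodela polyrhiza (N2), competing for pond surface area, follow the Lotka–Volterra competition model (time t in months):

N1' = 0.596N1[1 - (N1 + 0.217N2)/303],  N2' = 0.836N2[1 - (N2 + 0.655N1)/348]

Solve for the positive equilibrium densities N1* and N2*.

Setting both brackets to zero gives the nullclines N1 + 0.217N2 = 303 and 0.655N1 + N2 = 348.
Substituting N2 = 348 - 0.655N1 into the first: N1(1 - 0.217·0.655) = 303 - 0.217·348.
So N1* = 227/0.858 = 265, and then N2* = 348 - 0.655·265 = 174.

N1* ≈ 265, N2* ≈ 174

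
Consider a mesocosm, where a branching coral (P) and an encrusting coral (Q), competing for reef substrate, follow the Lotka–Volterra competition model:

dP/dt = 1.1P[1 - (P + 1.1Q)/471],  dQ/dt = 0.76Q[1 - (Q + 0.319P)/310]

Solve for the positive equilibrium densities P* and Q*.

P* ≈ 200, Q* ≈ 246

Setting both brackets to zero gives the nullclines P + 1.1Q = 471 and 0.319P + Q = 310.
Substituting Q = 310 - 0.319P into the first: P(1 - 1.1·0.319) = 471 - 1.1·310.
So P* = 130/0.649 = 200, and then Q* = 310 - 0.319·200 = 246.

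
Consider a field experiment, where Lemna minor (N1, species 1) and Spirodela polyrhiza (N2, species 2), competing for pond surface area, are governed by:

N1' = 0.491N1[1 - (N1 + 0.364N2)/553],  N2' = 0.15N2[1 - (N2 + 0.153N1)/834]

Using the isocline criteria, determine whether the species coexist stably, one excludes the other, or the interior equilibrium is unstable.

stable coexistence

Compare the nullcline intercepts: K1/α12 = 553/0.364 = 1520 > K2 = 834; K2/α21 = 834/0.153 = 5450 > K1 = 553.
Since both inequalities hold, each species can invade when rare, so the interior equilibrium is stable.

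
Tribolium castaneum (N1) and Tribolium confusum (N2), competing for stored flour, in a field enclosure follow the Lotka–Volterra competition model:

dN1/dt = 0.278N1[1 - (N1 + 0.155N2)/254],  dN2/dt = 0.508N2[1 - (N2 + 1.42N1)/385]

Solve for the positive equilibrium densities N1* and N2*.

N1* ≈ 249, N2* ≈ 31.2

Setting both brackets to zero gives the nullclines N1 + 0.155N2 = 254 and 1.42N1 + N2 = 385.
Substituting N2 = 385 - 1.42N1 into the first: N1(1 - 0.155·1.42) = 254 - 0.155·385.
So N1* = 194/0.78 = 249, and then N2* = 385 - 1.42·249 = 31.2.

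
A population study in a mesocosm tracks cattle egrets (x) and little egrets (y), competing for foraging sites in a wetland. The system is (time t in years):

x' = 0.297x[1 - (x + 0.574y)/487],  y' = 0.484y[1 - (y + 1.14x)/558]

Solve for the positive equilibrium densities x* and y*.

Setting both brackets to zero gives the nullclines x + 0.574y = 487 and 1.14x + y = 558.
Substituting y = 558 - 1.14x into the first: x(1 - 0.574·1.14) = 487 - 0.574·558.
So x* = 167/0.346 = 482, and then y* = 558 - 1.14·482 = 8.16.

x* ≈ 482, y* ≈ 8.16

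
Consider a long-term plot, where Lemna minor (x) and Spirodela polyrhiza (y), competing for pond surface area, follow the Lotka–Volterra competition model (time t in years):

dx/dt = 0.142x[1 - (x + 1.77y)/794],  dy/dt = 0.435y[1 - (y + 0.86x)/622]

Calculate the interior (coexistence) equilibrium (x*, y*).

x* ≈ 588, y* ≈ 117

Setting both brackets to zero gives the nullclines x + 1.77y = 794 and 0.86x + y = 622.
Substituting y = 622 - 0.86x into the first: x(1 - 1.77·0.86) = 794 - 1.77·622.
So x* = -307/-0.522 = 588, and then y* = 622 - 0.86·588 = 117.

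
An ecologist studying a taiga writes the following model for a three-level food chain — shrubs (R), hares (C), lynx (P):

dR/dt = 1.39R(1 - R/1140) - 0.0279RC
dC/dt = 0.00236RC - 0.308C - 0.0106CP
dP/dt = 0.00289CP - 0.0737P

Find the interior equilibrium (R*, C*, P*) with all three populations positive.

R* ≈ 556, C* ≈ 25.5, P* ≈ 94.8

From dP/dt = 0: 0.00289C* = 0.0737, so C* = 25.5.
From dR/dt = 0: 1.39(1 - R*/1140) = 0.0279·25.5, giving R* = 1140·(1 - 0.512) = 556.
From dC/dt = 0: 0.00236·556 - 0.308 = 0.0106P*, so P* = 1.01/0.0106 = 94.8.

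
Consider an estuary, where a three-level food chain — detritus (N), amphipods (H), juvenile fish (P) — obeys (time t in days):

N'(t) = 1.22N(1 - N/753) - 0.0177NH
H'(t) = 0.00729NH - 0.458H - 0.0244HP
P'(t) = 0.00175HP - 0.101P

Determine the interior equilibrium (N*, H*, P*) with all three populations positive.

From dP/dt = 0: 0.00175H* = 0.101, so H* = 57.7.
From dN/dt = 0: 1.22(1 - N*/753) = 0.0177·57.7, giving N* = 753·(1 - 0.837) = 122.
From dH/dt = 0: 0.00729·122 - 0.458 = 0.0244P*, so P* = 0.435/0.0244 = 17.8.

N* ≈ 122, H* ≈ 57.7, P* ≈ 17.8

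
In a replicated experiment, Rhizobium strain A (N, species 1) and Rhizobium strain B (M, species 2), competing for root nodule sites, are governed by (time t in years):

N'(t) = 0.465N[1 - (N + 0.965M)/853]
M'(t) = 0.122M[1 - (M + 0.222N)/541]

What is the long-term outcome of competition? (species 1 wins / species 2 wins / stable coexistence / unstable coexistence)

stable coexistence

Compare the nullcline intercepts: K1/α12 = 853/0.965 = 884 > K2 = 541; K2/α21 = 541/0.222 = 2440 > K1 = 853.
Since both inequalities hold, each species can invade when rare, so the interior equilibrium is stable.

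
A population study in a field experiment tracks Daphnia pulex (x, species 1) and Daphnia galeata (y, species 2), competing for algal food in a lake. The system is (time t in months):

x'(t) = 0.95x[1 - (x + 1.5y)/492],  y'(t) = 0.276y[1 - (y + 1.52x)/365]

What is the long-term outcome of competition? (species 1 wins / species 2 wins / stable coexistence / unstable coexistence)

unstable coexistence (outcome depends on initial conditions)

Compare the nullcline intercepts: K1/α12 = 492/1.5 = 328 < K2 = 365; K2/α21 = 365/1.52 = 240 < K1 = 492.
Since both are reversed, neither can invade when rare; the interior point is a saddle.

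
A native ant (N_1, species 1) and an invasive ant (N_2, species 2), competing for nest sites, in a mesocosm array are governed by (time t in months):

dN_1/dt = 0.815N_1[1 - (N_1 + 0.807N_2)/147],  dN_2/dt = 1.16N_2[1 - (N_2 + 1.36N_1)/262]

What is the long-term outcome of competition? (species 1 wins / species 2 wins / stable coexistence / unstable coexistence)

Compare the nullcline intercepts: K1/α12 = 147/0.807 = 182 < K2 = 262; K2/α21 = 262/1.36 = 193 > K1 = 147.
Since the inequalities point opposite ways, species 2 can invade but species 1 cannot.

species 2 excludes species 1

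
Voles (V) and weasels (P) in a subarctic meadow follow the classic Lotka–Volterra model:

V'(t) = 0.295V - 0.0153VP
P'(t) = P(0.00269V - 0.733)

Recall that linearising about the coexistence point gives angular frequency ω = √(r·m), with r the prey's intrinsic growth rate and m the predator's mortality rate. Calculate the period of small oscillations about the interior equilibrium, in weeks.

T ≈ 13.5 weeks

Here r = 0.295 and m = 0.733, so r·m = 0.216.
ω = √0.216 = 0.465 per week, hence T = 2π/ω ≈ 13.5 weeks.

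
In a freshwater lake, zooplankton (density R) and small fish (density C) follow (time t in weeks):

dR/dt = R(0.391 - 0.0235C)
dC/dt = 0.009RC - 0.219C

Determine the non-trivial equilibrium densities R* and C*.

R* ≈ 24.3, C* ≈ 16.6

Set dC/dt = 0 with C > 0: 0.009R - 0.219 = 0, so R* = 0.219/0.009 = 24.3.
Set dR/dt = 0 with R > 0: 0.391 - 0.0235C = 0, so C* = 0.391/0.0235 = 16.6.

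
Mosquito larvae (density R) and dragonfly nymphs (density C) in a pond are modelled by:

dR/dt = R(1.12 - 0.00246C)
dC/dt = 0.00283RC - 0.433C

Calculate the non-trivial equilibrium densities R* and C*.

R* ≈ 153, C* ≈ 455

Set dC/dt = 0 with C > 0: 0.00283R - 0.433 = 0, so R* = 0.433/0.00283 = 153.
Set dR/dt = 0 with R > 0: 1.12 - 0.00246C = 0, so C* = 1.12/0.00246 = 455.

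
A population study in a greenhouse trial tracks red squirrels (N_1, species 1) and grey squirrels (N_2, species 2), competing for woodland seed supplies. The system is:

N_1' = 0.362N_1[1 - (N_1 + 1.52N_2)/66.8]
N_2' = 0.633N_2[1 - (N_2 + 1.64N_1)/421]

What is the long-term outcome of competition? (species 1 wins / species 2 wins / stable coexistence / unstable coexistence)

Compare the nullcline intercepts: K1/α12 = 66.8/1.52 = 43.9 < K2 = 421; K2/α21 = 421/1.64 = 257 > K1 = 66.8.
Since the inequalities point opposite ways, species 2 can invade but species 1 cannot.

species 2 excludes species 1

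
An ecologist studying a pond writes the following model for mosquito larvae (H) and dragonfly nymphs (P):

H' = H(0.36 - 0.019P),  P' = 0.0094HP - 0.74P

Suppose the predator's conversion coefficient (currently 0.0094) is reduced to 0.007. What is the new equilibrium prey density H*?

H* ≈ 106

At the interior fixed point, setting dP/dt = 0 with P > 0 fixes H* = (predator death rate)/(HP coefficient) — independent of the other coefficients.
With the change, H* = 0.74/0.007 = 106; it rises from 78.7.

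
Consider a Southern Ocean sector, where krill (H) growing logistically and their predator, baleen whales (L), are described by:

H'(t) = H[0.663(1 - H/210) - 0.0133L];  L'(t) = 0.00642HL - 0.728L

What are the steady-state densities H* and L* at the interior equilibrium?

H* ≈ 113, L* ≈ 22.9

From dL/dt = 0 with L > 0: 0.00642H* = 0.728, so H* = 113.
Substitute into dH/dt = 0: 0.663(1 - 113/210) = 0.0133L*.
The bracket is 0.46, giving L* = 0.305/0.0133 = 22.9.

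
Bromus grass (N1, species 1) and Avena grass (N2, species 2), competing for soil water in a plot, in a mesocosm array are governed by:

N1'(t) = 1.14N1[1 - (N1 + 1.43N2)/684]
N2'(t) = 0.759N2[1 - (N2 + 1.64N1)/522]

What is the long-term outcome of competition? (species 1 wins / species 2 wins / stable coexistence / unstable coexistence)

unstable coexistence (outcome depends on initial conditions)

Compare the nullcline intercepts: K1/α12 = 684/1.43 = 478 < K2 = 522; K2/α21 = 522/1.64 = 318 < K1 = 684.
Since both are reversed, neither can invade when rare; the interior point is a saddle.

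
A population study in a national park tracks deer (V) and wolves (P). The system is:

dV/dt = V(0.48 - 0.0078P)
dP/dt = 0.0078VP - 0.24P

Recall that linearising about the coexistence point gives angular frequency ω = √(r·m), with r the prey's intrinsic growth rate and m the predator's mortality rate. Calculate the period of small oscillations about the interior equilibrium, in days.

T ≈ 18.5 days

Here r = 0.48 and m = 0.24, so r·m = 0.115.
ω = √0.115 = 0.339 per day, hence T = 2π/ω ≈ 18.5 days.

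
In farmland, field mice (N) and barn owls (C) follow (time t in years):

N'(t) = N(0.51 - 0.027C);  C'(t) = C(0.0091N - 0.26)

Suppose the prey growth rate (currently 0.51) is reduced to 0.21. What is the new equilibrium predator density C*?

At the interior fixed point, setting dN/dt = 0 with N > 0 fixes C* = (prey growth rate)/(NC coefficient) — independent of the other coefficients.
With the change, C* = 0.21/0.027 = 7.78; it falls from 18.9.

C* ≈ 7.78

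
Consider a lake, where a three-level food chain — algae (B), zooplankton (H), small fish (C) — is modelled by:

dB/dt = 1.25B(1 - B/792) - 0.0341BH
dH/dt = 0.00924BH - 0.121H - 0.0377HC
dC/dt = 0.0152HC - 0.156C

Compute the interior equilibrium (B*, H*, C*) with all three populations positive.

From dC/dt = 0: 0.0152H* = 0.156, so H* = 10.3.
From dB/dt = 0: 1.25(1 - B*/792) = 0.0341·10.3, giving B* = 792·(1 - 0.28) = 570.
From dH/dt = 0: 0.00924·570 - 0.121 = 0.0377C*, so C* = 5.15/0.0377 = 137.

B* ≈ 570, H* ≈ 10.3, C* ≈ 137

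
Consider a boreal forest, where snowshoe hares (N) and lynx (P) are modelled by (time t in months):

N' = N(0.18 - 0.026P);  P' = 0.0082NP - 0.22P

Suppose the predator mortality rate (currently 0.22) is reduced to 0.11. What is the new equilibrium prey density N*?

At the interior fixed point, setting dP/dt = 0 with P > 0 fixes N* = (predator death rate)/(NP coefficient) — independent of the other coefficients.
With the change, N* = 0.11/0.0082 = 13.4; it falls from 26.8.

N* ≈ 13.4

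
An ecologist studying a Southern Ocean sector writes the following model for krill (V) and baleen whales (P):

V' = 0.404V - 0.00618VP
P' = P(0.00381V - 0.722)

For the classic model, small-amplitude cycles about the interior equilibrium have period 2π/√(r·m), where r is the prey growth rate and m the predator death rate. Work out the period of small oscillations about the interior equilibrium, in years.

Here r = 0.404 and m = 0.722, so r·m = 0.292.
ω = √0.292 = 0.54 per year, hence T = 2π/ω ≈ 11.6 years.

T ≈ 11.6 years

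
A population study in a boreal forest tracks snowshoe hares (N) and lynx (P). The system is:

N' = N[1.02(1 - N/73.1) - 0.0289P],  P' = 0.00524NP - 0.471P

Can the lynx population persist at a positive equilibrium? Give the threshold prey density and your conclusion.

Threshold N = 89.9; K < 89.9, so no, the predator goes extinct.

The predator equation gives dP/dt > 0 only when N > 0.471/0.00524 = 89.9.
Without the predator, N → K = 73.1. Since 73.1 < 89.9, the predator cannot invade.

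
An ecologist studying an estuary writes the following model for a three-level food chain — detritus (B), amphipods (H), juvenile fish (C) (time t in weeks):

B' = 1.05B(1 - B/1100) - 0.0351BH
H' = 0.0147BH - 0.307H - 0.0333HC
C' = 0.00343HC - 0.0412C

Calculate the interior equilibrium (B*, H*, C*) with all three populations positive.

From dC/dt = 0: 0.00343H* = 0.0412, so H* = 12.
From dB/dt = 0: 1.05(1 - B*/1100) = 0.0351·12, giving B* = 1100·(1 - 0.402) = 658.
From dH/dt = 0: 0.0147·658 - 0.307 = 0.0333C*, so C* = 9.37/0.0333 = 281.

B* ≈ 658, H* ≈ 12, C* ≈ 281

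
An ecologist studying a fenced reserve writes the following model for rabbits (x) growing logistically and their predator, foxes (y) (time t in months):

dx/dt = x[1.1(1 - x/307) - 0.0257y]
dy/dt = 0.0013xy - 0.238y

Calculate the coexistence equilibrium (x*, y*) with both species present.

x* ≈ 183, y* ≈ 17.3

From dy/dt = 0 with y > 0: 0.0013x* = 0.238, so x* = 183.
Substitute into dx/dt = 0: 1.1(1 - 183/307) = 0.0257y*.
The bracket is 0.404, giving y* = 0.444/0.0257 = 17.3.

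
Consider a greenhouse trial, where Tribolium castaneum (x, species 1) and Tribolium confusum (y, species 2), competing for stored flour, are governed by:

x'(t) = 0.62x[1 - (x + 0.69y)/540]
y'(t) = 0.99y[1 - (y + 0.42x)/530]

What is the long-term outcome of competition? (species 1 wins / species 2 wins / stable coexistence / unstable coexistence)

Compare the nullcline intercepts: K1/α12 = 540/0.69 = 783 > K2 = 530; K2/α21 = 530/0.42 = 1260 > K1 = 540.
Since both inequalities hold, each species can invade when rare, so the interior equilibrium is stable.

stable coexistence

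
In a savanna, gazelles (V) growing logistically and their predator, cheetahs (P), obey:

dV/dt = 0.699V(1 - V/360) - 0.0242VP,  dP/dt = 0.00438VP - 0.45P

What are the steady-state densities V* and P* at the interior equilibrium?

From dP/dt = 0 with P > 0: 0.00438V* = 0.45, so V* = 103.
Substitute into dV/dt = 0: 0.699(1 - 103/360) = 0.0242P*.
The bracket is 0.715, giving P* = 0.5/0.0242 = 20.6.

V* ≈ 103, P* ≈ 20.6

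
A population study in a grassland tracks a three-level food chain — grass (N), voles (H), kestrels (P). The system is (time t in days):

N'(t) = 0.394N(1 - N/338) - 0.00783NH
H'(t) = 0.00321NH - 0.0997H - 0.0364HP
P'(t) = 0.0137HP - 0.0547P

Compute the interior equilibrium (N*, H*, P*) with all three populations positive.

From dP/dt = 0: 0.0137H* = 0.0547, so H* = 3.99.
From dN/dt = 0: 0.394(1 - N*/338) = 0.00783·3.99, giving N* = 338·(1 - 0.0793) = 311.
From dH/dt = 0: 0.00321·311 - 0.0997 = 0.0364P*, so P* = 0.899/0.0364 = 24.7.

N* ≈ 311, H* ≈ 3.99, P* ≈ 24.7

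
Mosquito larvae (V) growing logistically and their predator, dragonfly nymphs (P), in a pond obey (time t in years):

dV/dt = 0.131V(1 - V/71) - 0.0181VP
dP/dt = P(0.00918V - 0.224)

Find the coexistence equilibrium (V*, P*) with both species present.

From dP/dt = 0 with P > 0: 0.00918V* = 0.224, so V* = 24.4.
Substitute into dV/dt = 0: 0.131(1 - 24.4/71) = 0.0181P*.
The bracket is 0.656, giving P* = 0.086/0.0181 = 4.75.

V* ≈ 24.4, P* ≈ 4.75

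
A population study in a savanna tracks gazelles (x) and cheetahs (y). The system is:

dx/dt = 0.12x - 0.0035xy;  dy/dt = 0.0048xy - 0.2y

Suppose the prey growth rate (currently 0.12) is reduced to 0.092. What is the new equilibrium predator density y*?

y* ≈ 26.3

At the interior fixed point, setting dx/dt = 0 with x > 0 fixes y* = (prey growth rate)/(xy coefficient) — independent of the other coefficients.
With the change, y* = 0.092/0.0035 = 26.3; it falls from 34.3.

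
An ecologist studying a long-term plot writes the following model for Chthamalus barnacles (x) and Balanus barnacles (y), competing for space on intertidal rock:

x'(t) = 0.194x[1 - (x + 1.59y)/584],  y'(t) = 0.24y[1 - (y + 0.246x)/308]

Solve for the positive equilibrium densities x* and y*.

Setting both brackets to zero gives the nullclines x + 1.59y = 584 and 0.246x + y = 308.
Substituting y = 308 - 0.246x into the first: x(1 - 1.59·0.246) = 584 - 1.59·308.
So x* = 94.3/0.609 = 155, and then y* = 308 - 0.246·155 = 270.

x* ≈ 155, y* ≈ 270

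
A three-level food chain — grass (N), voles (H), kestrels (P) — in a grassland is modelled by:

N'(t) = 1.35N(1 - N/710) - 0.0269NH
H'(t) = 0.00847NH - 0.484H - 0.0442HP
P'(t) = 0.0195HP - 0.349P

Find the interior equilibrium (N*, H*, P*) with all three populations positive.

N* ≈ 457, H* ≈ 17.9, P* ≈ 76.6

From dP/dt = 0: 0.0195H* = 0.349, so H* = 17.9.
From dN/dt = 0: 1.35(1 - N*/710) = 0.0269·17.9, giving N* = 710·(1 - 0.357) = 457.
From dH/dt = 0: 0.00847·457 - 0.484 = 0.0442P*, so P* = 3.39/0.0442 = 76.6.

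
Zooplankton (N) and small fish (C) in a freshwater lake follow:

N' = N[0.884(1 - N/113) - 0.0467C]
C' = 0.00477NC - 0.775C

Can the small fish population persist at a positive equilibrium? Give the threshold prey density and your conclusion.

Threshold N = 162; K < 162, so no, the predator goes extinct.

The predator equation gives dC/dt > 0 only when N > 0.775/0.00477 = 162.
Without the predator, N → K = 113. Since 113 < 162, the predator cannot invade.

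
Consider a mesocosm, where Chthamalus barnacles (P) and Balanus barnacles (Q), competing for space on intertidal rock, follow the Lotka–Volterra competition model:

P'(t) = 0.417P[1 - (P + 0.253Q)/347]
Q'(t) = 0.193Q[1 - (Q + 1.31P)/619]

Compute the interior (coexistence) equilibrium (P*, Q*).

P* ≈ 285, Q* ≈ 246

Setting both brackets to zero gives the nullclines P + 0.253Q = 347 and 1.31P + Q = 619.
Substituting Q = 619 - 1.31P into the first: P(1 - 0.253·1.31) = 347 - 0.253·619.
So P* = 190/0.669 = 285, and then Q* = 619 - 1.31·285 = 246.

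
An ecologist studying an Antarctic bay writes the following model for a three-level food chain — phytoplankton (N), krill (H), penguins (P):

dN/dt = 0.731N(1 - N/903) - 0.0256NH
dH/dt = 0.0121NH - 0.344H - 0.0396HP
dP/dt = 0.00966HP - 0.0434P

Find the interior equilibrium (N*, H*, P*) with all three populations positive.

From dP/dt = 0: 0.00966H* = 0.0434, so H* = 4.49.
From dN/dt = 0: 0.731(1 - N*/903) = 0.0256·4.49, giving N* = 903·(1 - 0.157) = 761.
From dH/dt = 0: 0.0121·761 - 0.344 = 0.0396P*, so P* = 8.86/0.0396 = 224.

N* ≈ 761, H* ≈ 4.49, P* ≈ 224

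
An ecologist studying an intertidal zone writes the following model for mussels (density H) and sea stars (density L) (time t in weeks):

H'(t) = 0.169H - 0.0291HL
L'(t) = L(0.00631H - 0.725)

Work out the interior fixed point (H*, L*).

H* ≈ 115, L* ≈ 5.81

Set dL/dt = 0 with L > 0: 0.00631H - 0.725 = 0, so H* = 0.725/0.00631 = 115.
Set dH/dt = 0 with H > 0: 0.169 - 0.0291L = 0, so L* = 0.169/0.0291 = 5.81.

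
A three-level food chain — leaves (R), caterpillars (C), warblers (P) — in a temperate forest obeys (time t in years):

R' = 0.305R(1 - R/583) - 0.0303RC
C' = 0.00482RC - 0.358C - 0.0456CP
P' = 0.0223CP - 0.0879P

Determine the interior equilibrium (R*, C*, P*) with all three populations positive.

From dP/dt = 0: 0.0223C* = 0.0879, so C* = 3.94.
From dR/dt = 0: 0.305(1 - R*/583) = 0.0303·3.94, giving R* = 583·(1 - 0.392) = 355.
From dC/dt = 0: 0.00482·355 - 0.358 = 0.0456P*, so P* = 1.35/0.0456 = 29.6.

R* ≈ 355, C* ≈ 3.94, P* ≈ 29.6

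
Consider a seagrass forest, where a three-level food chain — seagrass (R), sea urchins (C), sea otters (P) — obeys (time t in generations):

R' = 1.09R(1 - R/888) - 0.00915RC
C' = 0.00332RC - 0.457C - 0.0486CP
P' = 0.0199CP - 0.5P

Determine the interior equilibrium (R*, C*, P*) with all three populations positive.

R* ≈ 701, C* ≈ 25.1, P* ≈ 38.5

From dP/dt = 0: 0.0199C* = 0.5, so C* = 25.1.
From dR/dt = 0: 1.09(1 - R*/888) = 0.00915·25.1, giving R* = 888·(1 - 0.211) = 701.
From dC/dt = 0: 0.00332·701 - 0.457 = 0.0486P*, so P* = 1.87/0.0486 = 38.5.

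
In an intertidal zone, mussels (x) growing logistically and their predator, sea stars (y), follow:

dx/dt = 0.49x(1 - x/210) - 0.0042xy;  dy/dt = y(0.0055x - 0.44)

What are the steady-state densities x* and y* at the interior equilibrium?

From dy/dt = 0 with y > 0: 0.0055x* = 0.44, so x* = 80.
Substitute into dx/dt = 0: 0.49(1 - 80/210) = 0.0042y*.
The bracket is 0.619, giving y* = 0.303/0.0042 = 72.2.

x* ≈ 80, y* ≈ 72.2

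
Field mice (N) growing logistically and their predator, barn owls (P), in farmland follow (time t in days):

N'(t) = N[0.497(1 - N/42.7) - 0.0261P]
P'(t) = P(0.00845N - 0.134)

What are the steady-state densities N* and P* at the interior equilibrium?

From dP/dt = 0 with P > 0: 0.00845N* = 0.134, so N* = 15.9.
Substitute into dN/dt = 0: 0.497(1 - 15.9/42.7) = 0.0261P*.
The bracket is 0.629, giving P* = 0.312/0.0261 = 12.

N* ≈ 15.9, P* ≈ 12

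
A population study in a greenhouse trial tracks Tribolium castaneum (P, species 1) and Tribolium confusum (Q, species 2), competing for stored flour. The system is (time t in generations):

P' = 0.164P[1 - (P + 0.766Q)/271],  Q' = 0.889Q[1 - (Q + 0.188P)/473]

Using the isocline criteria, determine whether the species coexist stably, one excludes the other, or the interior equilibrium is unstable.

species 2 excludes species 1

Compare the nullcline intercepts: K1/α12 = 271/0.766 = 354 < K2 = 473; K2/α21 = 473/0.188 = 2520 > K1 = 271.
Since the inequalities point opposite ways, species 2 can invade but species 1 cannot.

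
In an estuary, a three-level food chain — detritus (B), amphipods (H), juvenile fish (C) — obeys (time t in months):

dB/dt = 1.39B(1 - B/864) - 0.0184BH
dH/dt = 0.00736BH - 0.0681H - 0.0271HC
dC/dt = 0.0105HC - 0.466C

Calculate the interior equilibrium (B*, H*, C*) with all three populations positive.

From dC/dt = 0: 0.0105H* = 0.466, so H* = 44.4.
From dB/dt = 0: 1.39(1 - B*/864) = 0.0184·44.4, giving B* = 864·(1 - 0.587) = 356.
From dH/dt = 0: 0.00736·356 - 0.0681 = 0.0271C*, so C* = 2.56/0.0271 = 94.3.

B* ≈ 356, H* ≈ 44.4, C* ≈ 94.3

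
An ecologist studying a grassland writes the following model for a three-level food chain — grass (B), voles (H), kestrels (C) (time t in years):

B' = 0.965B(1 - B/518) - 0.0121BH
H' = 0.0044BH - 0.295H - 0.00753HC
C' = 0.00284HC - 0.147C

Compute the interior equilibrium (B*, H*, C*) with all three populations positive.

From dC/dt = 0: 0.00284H* = 0.147, so H* = 51.8.
From dB/dt = 0: 0.965(1 - B*/518) = 0.0121·51.8, giving B* = 518·(1 - 0.649) = 182.
From dH/dt = 0: 0.0044·182 - 0.295 = 0.00753C*, so C* = 0.505/0.00753 = 67.1.

B* ≈ 182, H* ≈ 51.8, C* ≈ 67.1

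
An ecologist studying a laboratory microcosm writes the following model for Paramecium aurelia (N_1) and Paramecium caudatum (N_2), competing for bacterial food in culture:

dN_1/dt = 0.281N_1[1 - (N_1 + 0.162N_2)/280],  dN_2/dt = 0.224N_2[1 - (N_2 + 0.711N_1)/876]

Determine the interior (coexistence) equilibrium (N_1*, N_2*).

Setting both brackets to zero gives the nullclines N_1 + 0.162N_2 = 280 and 0.711N_1 + N_2 = 876.
Substituting N_2 = 876 - 0.711N_1 into the first: N_1(1 - 0.162·0.711) = 280 - 0.162·876.
So N_1* = 138/0.885 = 156, and then N_2* = 876 - 0.711·156 = 765.

N_1* ≈ 156, N_2* ≈ 765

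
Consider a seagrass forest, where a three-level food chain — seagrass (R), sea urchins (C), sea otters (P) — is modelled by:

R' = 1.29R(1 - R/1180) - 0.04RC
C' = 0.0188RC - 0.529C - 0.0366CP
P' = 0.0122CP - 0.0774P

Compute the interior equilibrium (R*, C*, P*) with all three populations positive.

R* ≈ 948, C* ≈ 6.34, P* ≈ 472

From dP/dt = 0: 0.0122C* = 0.0774, so C* = 6.34.
From dR/dt = 0: 1.29(1 - R*/1180) = 0.04·6.34, giving R* = 1180·(1 - 0.197) = 948.
From dC/dt = 0: 0.0188·948 - 0.529 = 0.0366P*, so P* = 17.3/0.0366 = 472.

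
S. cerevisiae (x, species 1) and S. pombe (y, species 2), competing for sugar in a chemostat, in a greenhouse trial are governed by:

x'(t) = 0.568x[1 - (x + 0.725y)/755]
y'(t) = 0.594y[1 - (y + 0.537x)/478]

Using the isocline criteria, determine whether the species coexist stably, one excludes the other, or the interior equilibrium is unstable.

Compare the nullcline intercepts: K1/α12 = 755/0.725 = 1040 > K2 = 478; K2/α21 = 478/0.537 = 890 > K1 = 755.
Since both inequalities hold, each species can invade when rare, so the interior equilibrium is stable.

stable coexistence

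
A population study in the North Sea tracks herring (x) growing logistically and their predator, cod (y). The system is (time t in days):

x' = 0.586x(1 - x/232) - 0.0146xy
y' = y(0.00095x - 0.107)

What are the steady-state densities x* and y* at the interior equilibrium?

x* ≈ 113, y* ≈ 20.7

From dy/dt = 0 with y > 0: 0.00095x* = 0.107, so x* = 113.
Substitute into dx/dt = 0: 0.586(1 - 113/232) = 0.0146y*.
The bracket is 0.515, giving y* = 0.302/0.0146 = 20.7.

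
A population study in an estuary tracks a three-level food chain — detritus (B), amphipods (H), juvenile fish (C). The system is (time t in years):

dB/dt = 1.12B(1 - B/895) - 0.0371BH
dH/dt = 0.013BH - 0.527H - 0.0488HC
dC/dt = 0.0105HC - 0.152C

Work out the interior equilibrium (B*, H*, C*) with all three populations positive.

B* ≈ 466, H* ≈ 14.5, C* ≈ 113

From dC/dt = 0: 0.0105H* = 0.152, so H* = 14.5.
From dB/dt = 0: 1.12(1 - B*/895) = 0.0371·14.5, giving B* = 895·(1 - 0.48) = 466.
From dH/dt = 0: 0.013·466 - 0.527 = 0.0488C*, so C* = 5.53/0.0488 = 113.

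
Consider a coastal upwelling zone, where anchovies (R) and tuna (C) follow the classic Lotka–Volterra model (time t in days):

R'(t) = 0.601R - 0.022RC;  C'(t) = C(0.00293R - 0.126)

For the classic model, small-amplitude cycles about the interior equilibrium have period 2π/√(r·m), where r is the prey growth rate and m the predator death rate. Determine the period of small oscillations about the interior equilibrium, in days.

Here r = 0.601 and m = 0.126, so r·m = 0.0757.
ω = √0.0757 = 0.275 per day, hence T = 2π/ω ≈ 22.8 days.

T ≈ 22.8 days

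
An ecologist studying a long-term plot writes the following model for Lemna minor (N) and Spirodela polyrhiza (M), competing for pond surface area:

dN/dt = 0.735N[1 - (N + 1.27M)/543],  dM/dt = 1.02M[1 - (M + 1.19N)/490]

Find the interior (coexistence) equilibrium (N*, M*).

N* ≈ 155, M* ≈ 305

Setting both brackets to zero gives the nullclines N + 1.27M = 543 and 1.19N + M = 490.
Substituting M = 490 - 1.19N into the first: N(1 - 1.27·1.19) = 543 - 1.27·490.
So N* = -79.3/-0.511 = 155, and then M* = 490 - 1.19·155 = 305.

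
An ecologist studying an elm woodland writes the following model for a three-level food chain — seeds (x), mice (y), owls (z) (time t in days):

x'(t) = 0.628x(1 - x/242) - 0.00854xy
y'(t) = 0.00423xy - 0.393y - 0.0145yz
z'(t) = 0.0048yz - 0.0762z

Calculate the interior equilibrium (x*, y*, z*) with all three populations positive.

From dz/dt = 0: 0.0048y* = 0.0762, so y* = 15.9.
From dx/dt = 0: 0.628(1 - x*/242) = 0.00854·15.9, giving x* = 242·(1 - 0.216) = 190.
From dy/dt = 0: 0.00423·190 - 0.393 = 0.0145z*, so z* = 0.41/0.0145 = 28.3.

x* ≈ 190, y* ≈ 15.9, z* ≈ 28.3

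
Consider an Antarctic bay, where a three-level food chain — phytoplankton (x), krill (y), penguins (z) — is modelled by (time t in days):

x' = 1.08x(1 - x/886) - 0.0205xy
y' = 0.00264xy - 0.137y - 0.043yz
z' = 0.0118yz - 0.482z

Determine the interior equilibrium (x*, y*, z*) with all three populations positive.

x* ≈ 199, y* ≈ 40.8, z* ≈ 9.03

From dz/dt = 0: 0.0118y* = 0.482, so y* = 40.8.
From dx/dt = 0: 1.08(1 - x*/886) = 0.0205·40.8, giving x* = 886·(1 - 0.775) = 199.
From dy/dt = 0: 0.00264·199 - 0.137 = 0.043z*, so z* = 0.388/0.043 = 9.03.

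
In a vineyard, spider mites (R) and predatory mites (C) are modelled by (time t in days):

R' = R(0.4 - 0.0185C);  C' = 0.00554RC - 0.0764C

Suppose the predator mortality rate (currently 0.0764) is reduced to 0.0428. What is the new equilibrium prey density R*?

R* ≈ 7.73

At the interior fixed point, setting dC/dt = 0 with C > 0 fixes R* = (predator death rate)/(RC coefficient) — independent of the other coefficients.
With the change, R* = 0.0428/0.00554 = 7.73; it falls from 13.8.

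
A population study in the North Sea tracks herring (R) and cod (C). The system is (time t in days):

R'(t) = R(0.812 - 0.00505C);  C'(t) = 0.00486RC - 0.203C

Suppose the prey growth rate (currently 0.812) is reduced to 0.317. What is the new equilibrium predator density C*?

C* ≈ 62.8

At the interior fixed point, setting dR/dt = 0 with R > 0 fixes C* = (prey growth rate)/(RC coefficient) — independent of the other coefficients.
With the change, C* = 0.317/0.00505 = 62.8; it falls from 161.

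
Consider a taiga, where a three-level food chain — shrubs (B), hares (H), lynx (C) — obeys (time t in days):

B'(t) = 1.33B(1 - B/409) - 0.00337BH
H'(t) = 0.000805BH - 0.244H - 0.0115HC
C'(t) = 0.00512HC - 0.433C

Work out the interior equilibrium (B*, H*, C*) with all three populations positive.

B* ≈ 321, H* ≈ 84.6, C* ≈ 1.28

From dC/dt = 0: 0.00512H* = 0.433, so H* = 84.6.
From dB/dt = 0: 1.33(1 - B*/409) = 0.00337·84.6, giving B* = 409·(1 - 0.214) = 321.
From dH/dt = 0: 0.000805·321 - 0.244 = 0.0115C*, so C* = 0.0147/0.0115 = 1.28.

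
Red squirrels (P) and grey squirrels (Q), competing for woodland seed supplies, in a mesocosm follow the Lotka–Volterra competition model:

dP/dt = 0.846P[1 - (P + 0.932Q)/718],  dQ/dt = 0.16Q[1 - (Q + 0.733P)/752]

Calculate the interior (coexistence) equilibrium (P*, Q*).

Setting both brackets to zero gives the nullclines P + 0.932Q = 718 and 0.733P + Q = 752.
Substituting Q = 752 - 0.733P into the first: P(1 - 0.932·0.733) = 718 - 0.932·752.
So P* = 17.1/0.317 = 54.1, and then Q* = 752 - 0.733·54.1 = 712.

P* ≈ 54.1, Q* ≈ 712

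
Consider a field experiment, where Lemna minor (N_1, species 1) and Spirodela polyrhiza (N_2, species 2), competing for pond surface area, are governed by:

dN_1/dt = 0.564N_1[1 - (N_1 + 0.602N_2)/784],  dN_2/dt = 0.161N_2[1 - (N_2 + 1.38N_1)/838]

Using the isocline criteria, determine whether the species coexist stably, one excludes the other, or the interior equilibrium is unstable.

species 1 excludes species 2

Compare the nullcline intercepts: K1/α12 = 784/0.602 = 1300 > K2 = 838; K2/α21 = 838/1.38 = 607 < K1 = 784.
Since the inequalities point opposite ways, species 1 can invade but species 2 cannot.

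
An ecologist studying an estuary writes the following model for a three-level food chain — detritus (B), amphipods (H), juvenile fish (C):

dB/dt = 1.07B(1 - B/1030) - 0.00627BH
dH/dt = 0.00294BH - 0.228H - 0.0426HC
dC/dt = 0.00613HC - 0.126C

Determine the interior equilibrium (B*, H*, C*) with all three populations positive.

B* ≈ 906, H* ≈ 20.6, C* ≈ 57.2

From dC/dt = 0: 0.00613H* = 0.126, so H* = 20.6.
From dB/dt = 0: 1.07(1 - B*/1030) = 0.00627·20.6, giving B* = 1030·(1 - 0.12) = 906.
From dH/dt = 0: 0.00294·906 - 0.228 = 0.0426C*, so C* = 2.44/0.0426 = 57.2.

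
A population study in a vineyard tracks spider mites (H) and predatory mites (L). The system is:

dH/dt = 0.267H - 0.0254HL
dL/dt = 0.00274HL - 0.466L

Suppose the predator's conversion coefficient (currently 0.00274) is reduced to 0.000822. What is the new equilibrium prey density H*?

At the interior fixed point, setting dL/dt = 0 with L > 0 fixes H* = (predator death rate)/(HL coefficient) — independent of the other coefficients.
With the change, H* = 0.466/0.000822 = 567; it rises from 170.

H* ≈ 567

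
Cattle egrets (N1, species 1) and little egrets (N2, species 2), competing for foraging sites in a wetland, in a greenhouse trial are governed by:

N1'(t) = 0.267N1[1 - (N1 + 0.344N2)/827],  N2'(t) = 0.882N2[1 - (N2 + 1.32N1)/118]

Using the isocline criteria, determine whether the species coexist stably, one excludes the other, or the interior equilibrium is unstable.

Compare the nullcline intercepts: K1/α12 = 827/0.344 = 2400 > K2 = 118; K2/α21 = 118/1.32 = 89.4 < K1 = 827.
Since the inequalities point opposite ways, species 1 can invade but species 2 cannot.

species 1 excludes species 2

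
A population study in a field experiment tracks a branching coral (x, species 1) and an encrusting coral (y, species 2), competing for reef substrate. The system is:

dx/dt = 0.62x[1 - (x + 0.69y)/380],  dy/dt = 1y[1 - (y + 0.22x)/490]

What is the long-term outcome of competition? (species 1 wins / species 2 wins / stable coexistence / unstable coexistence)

stable coexistence

Compare the nullcline intercepts: K1/α12 = 380/0.69 = 551 > K2 = 490; K2/α21 = 490/0.22 = 2230 > K1 = 380.
Since both inequalities hold, each species can invade when rare, so the interior equilibrium is stable.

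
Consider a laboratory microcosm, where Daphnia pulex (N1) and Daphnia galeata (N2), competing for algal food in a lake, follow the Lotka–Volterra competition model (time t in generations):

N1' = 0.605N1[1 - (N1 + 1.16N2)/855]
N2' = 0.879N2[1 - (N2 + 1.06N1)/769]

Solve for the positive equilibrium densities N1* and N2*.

Setting both brackets to zero gives the nullclines N1 + 1.16N2 = 855 and 1.06N1 + N2 = 769.
Substituting N2 = 769 - 1.06N1 into the first: N1(1 - 1.16·1.06) = 855 - 1.16·769.
So N1* = -37/-0.23 = 161, and then N2* = 769 - 1.06·161 = 598.

N1* ≈ 161, N2* ≈ 598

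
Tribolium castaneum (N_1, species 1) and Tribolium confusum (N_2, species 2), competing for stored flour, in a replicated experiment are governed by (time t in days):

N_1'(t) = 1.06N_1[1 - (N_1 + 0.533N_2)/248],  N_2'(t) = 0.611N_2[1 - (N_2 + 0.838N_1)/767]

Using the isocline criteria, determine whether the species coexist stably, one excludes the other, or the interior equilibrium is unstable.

Compare the nullcline intercepts: K1/α12 = 248/0.533 = 465 < K2 = 767; K2/α21 = 767/0.838 = 915 > K1 = 248.
Since the inequalities point opposite ways, species 2 can invade but species 1 cannot.

species 2 excludes species 1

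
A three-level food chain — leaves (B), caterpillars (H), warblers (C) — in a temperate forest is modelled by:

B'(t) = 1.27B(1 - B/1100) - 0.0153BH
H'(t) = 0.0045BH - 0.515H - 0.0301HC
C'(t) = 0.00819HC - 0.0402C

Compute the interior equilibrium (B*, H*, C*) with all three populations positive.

B* ≈ 1030, H* ≈ 4.91, C* ≈ 138

From dC/dt = 0: 0.00819H* = 0.0402, so H* = 4.91.
From dB/dt = 0: 1.27(1 - B*/1100) = 0.0153·4.91, giving B* = 1100·(1 - 0.0591) = 1030.
From dH/dt = 0: 0.0045·1030 - 0.515 = 0.0301C*, so C* = 4.14/0.0301 = 138.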